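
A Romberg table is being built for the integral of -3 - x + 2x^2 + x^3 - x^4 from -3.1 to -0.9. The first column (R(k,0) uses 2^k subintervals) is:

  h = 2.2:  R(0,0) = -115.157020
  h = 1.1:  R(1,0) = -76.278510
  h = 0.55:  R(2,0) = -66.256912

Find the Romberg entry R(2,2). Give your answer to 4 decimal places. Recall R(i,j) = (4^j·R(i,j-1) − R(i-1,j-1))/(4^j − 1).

R(1,1) = (4·(-76.278510) − (-115.157020)) / 3 = -63.319007
R(2,1) = (4·(-66.256912) − (-76.278510)) / 3 = -62.916379
R(2,2) = (16·(-62.916379) − (-63.319007)) / 15 = -62.889537

-62.8895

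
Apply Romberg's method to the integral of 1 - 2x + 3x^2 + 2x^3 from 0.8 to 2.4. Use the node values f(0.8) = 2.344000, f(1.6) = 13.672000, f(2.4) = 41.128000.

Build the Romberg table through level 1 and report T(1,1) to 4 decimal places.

T(0,0) (trapezoid, 1 panel, h=1.6000): 34.777600
T(1,0) (trapezoid, 2 panels, h=0.8000): 28.326400
T(1,1) = 28.326400 + (28.326400 − 34.777600)/3 = 26.176000

26.1760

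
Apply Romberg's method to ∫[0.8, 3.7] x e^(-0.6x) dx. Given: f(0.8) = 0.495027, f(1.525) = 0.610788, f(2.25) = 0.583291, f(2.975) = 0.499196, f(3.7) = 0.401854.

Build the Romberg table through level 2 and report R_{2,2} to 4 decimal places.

R_{0,0} (trapezoid, 1 panel, h=2.9000): 1.300477
R_{1,0} (trapezoid, 2 panels, h=1.4500): 1.496011
R_{2,0} (trapezoid, 4 panels, h=0.7250): 1.552744
R_{1,1} = 1.496011 + (1.496011 − 1.300477)/3 = 1.561189
R_{2,1} = 1.552744 + (1.552744 − 1.496011)/3 = 1.571655
R_{2,2} = 1.571655 + (1.571655 − 1.561189)/15 = 1.572353

1.5724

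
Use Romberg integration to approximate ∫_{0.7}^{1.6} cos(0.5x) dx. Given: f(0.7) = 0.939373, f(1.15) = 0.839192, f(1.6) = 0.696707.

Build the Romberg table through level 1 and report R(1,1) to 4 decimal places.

R(0,0) (trapezoid, 1 panel, h=0.9000): 0.736236
R(1,0) (trapezoid, 2 panels, h=0.4500): 0.745754
R(1,1) = 0.745754 + (0.745754 − 0.736236)/3 = 0.748927

0.7489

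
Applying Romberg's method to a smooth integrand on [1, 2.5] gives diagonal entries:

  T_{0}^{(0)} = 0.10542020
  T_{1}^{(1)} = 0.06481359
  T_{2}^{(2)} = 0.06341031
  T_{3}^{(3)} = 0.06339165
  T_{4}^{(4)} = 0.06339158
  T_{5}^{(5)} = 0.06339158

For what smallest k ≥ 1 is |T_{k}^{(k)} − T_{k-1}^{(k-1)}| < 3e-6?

k = 4

|T_{1}^{(1)} − T_{0}^{(0)}| = 0.04060661 ≥ 3e-6
|T_{2}^{(2)} − T_{1}^{(1)}| = 0.00140328 ≥ 3e-6
|T_{3}^{(3)} − T_{2}^{(2)}| = 0.00001866 ≥ 3e-6
|T_{4}^{(4)} − T_{3}^{(3)}| = 0.00000007 < 3e-6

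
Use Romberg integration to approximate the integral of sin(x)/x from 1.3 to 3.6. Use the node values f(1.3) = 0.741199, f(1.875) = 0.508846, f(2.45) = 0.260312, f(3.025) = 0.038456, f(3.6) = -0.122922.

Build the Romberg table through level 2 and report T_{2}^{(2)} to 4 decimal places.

T_{0}^{(0)} (trapezoid, 1 panel, h=2.3000): 0.711019
T_{1}^{(0)} (trapezoid, 2 panels, h=1.1500): 0.654868
T_{2}^{(0)} (trapezoid, 4 panels, h=0.5750): 0.642133
T_{1}^{(1)} = 0.654868 + (0.654868 − 0.711019)/3 = 0.636151
T_{2}^{(1)} = 0.642133 + (0.642133 − 0.654868)/3 = 0.637888
T_{2}^{(2)} = 0.637888 + (0.637888 − 0.636151)/15 = 0.638004

0.6380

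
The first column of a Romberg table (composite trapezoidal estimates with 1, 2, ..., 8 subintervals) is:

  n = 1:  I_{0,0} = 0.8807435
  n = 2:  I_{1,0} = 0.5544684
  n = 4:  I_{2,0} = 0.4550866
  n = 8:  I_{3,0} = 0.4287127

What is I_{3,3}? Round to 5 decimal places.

0.41978

I_{1,1} = 0.5544684 + (0.5544684 − 0.8807435)/3 = 0.4457100
I_{2,1} = 0.4550866 + (0.4550866 − 0.5544684)/3 = 0.4219593
I_{3,1} = 0.4287127 + (0.4287127 − 0.4550866)/3 = 0.4199214
I_{2,2} = 0.4219593 + (0.4219593 − 0.4457100)/15 = 0.4203759
I_{3,2} = (16·0.4199214 − 0.4219593) / 15 = 0.4197855
I_{3,3} = (64·0.4197855 − 0.4203759) / 63 = 0.4197761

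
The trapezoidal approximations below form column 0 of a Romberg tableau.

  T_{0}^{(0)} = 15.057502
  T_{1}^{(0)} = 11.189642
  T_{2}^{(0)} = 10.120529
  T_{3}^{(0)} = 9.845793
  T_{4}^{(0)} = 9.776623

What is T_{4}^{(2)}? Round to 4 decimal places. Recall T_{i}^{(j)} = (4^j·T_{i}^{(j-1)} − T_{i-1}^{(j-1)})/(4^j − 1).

Richardson extrapolation on the trapezoidal column (denominator 4−1=3):
T_{3}^{(1)} = (4·9.845793 − 10.120529) / 3 = 9.754214
T_{4}^{(1)} = (4·9.776623 − 9.845793) / 3 = 9.753566
T_{4}^{(2)} = 9.753566 + (9.753566 − 9.754214)/15 = 9.753523
(Column j=1 coincides with Simpson's rule on the same nodes.)

9.7535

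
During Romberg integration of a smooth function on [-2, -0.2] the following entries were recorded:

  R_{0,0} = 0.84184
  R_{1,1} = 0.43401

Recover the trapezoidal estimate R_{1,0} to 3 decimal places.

From R_{1,1} = (4·R_{1,0} − R_{0,0})/3, solve for R_{1,0}:
4·R_{1,0} = 3·0.43401 + 0.84184 = 2.14387
R_{1,0} = 0.53597

0.536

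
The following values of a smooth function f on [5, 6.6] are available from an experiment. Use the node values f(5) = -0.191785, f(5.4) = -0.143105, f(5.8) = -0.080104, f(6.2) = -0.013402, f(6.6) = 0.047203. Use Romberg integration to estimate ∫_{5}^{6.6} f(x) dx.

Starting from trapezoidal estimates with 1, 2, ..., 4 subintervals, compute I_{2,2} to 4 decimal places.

I_{0,0} (trapezoid, 1 panel, h=1.6000): -0.115666
I_{1,0} (trapezoid, 2 panels, h=0.8000): -0.121916
I_{2,0} (trapezoid, 4 panels, h=0.4000): -0.123561
I_{1,1} = -0.121916 + (-0.121916 − (-0.115666))/3 = -0.123999
I_{2,1} = -0.123561 + (-0.123561 − (-0.121916))/3 = -0.124109
I_{2,2} = -0.124109 + (-0.124109 − (-0.123999))/15 = -0.124116

-0.1241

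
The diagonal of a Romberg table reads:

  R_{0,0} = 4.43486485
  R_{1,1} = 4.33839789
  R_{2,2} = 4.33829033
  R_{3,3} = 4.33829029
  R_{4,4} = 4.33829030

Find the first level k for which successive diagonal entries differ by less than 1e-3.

k = 2

|R_{1,1} − R_{0,0}| = 0.09646696 ≥ 1e-3
|R_{2,2} − R_{1,1}| = 0.00010756 < 1e-3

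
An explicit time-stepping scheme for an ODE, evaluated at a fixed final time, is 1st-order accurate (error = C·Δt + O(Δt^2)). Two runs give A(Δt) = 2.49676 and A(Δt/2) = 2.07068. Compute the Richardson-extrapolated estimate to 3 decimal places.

Extrapolated value = (2·A(Δt/2) − A(Δt)) / (2 − 1)
= (2·2.07068 − 2.49676) / 1
= 1.64460 / 1 = 1.64460

1.645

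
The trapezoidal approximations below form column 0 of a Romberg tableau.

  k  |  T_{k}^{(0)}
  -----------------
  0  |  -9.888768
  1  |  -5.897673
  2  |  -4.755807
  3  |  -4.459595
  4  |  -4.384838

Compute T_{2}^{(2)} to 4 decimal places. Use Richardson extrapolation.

-4.3624

Richardson extrapolation on the trapezoidal column (denominator 4−1=3):
T_{1}^{(1)} = -5.897673 + (-5.897673 − (-9.888768))/3 = -4.567308
T_{2}^{(1)} = -4.755807 + (-4.755807 − (-5.897673))/3 = -4.375185
T_{2}^{(2)} = (16·(-4.375185) − (-4.567308)) / 15 = -4.362377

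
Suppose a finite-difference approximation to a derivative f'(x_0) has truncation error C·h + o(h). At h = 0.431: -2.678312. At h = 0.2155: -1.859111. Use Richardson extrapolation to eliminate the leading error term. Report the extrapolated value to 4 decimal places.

The leading error scales as h; refining by a factor of 2 reduces it by 2^1 = 2.
Extrapolated value = (2·A(h/2) − A(h)) / (2 − 1)
= (2·(-1.859111) − (-2.678312)) / 1
= -1.039910 / 1 = -1.039910

-1.0399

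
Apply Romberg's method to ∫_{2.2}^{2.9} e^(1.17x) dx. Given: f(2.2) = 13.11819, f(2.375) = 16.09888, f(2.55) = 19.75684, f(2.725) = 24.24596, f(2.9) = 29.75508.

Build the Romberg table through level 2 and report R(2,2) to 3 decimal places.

14.220

R(0,0) (trapezoid, 1 panel, h=0.7000): 15.00564
R(1,0) (trapezoid, 2 panels, h=0.3500): 14.41772
R(2,0) (trapezoid, 4 panels, h=0.1750): 14.26921
R(1,1) = 14.41772 + (14.41772 − 15.00564)/3 = 14.22175
R(2,1) = 14.26921 + (14.26921 − 14.41772)/3 = 14.21971
R(2,2) = 14.21971 + (14.21971 − 14.22175)/15 = 14.21957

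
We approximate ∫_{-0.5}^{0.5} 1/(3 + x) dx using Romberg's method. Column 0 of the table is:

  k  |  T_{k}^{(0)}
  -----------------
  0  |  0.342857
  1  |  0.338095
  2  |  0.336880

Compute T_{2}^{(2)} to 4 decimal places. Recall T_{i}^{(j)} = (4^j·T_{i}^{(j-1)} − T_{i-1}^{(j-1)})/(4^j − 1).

T_{1}^{(1)} = 0.338095 + (0.338095 − 0.342857)/3 = 0.336508
T_{2}^{(1)} = (4·0.336880 − 0.338095) / 3 = 0.336475
T_{2}^{(2)} = 0.336475 + (0.336475 − 0.336508)/15 = 0.336473
(Column j=1 coincides with Simpson's rule on the same nodes.)

0.3365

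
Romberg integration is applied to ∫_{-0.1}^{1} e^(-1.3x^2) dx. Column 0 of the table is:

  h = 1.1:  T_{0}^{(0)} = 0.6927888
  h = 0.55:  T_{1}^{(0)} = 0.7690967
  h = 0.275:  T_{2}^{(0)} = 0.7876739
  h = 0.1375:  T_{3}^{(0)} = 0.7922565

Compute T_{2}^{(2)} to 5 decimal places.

T_{1}^{(1)} = (4·0.7690967 − 0.6927888) / 3 = 0.7945327
T_{2}^{(1)} = (4·0.7876739 − 0.7690967) / 3 = 0.7938663
T_{2}^{(2)} = 0.7938663 + (0.7938663 − 0.7945327)/15 = 0.7938219

0.79382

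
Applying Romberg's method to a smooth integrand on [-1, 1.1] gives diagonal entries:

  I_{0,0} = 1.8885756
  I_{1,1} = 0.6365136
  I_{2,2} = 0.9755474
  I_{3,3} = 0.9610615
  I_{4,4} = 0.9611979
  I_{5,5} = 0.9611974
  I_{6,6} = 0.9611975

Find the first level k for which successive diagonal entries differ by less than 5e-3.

k = 4

|I_{1,1} − I_{0,0}| = 1.2520620 ≥ 5e-3
|I_{2,2} − I_{1,1}| = 0.3390338 ≥ 5e-3
|I_{3,3} − I_{2,2}| = 0.0144859 ≥ 5e-3
|I_{4,4} − I_{3,3}| = 0.0001364 < 5e-3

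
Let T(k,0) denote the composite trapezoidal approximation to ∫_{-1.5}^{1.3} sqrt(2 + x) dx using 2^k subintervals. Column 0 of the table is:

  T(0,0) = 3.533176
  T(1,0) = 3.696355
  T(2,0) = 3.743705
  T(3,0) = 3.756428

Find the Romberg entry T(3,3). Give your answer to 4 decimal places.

3.7608

Richardson extrapolation on the trapezoidal column (denominator 4−1=3):
T(1,1) = (4·3.696355 − 3.533176) / 3 = 3.750748
T(2,1) = (4·3.743705 − 3.696355) / 3 = 3.759488
T(3,1) = 3.756428 + (3.756428 − 3.743705)/3 = 3.760669
T(2,2) = (16·3.759488 − 3.750748) / 15 = 3.760071
T(3,2) = 3.760669 + (3.760669 − 3.759488)/15 = 3.760748
T(3,3) = 3.760748 + (3.760748 − 3.760071)/63 = 3.760759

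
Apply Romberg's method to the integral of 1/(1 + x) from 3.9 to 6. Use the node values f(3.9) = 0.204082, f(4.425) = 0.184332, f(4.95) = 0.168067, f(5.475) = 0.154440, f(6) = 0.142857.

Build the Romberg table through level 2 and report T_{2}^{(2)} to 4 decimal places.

T_{0}^{(0)} (trapezoid, 1 panel, h=2.1000): 0.364286
T_{1}^{(0)} (trapezoid, 2 panels, h=1.0500): 0.358613
T_{2}^{(0)} (trapezoid, 4 panels, h=0.5250): 0.357162
T_{1}^{(1)} = 0.358613 + (0.358613 − 0.364286)/3 = 0.356722
T_{2}^{(1)} = 0.357162 + (0.357162 − 0.358613)/3 = 0.356678
T_{2}^{(2)} = 0.356678 + (0.356678 − 0.356722)/15 = 0.356675

0.3567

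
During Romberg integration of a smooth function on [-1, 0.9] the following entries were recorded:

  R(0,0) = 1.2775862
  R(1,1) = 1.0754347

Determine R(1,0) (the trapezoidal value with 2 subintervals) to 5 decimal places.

1.12597

From R(1,1) = (4·R(1,0) − R(0,0))/3, solve for R(1,0):
4·R(1,0) = 3·1.0754347 + 1.2775862 = 4.5038903
R(1,0) = 1.1259726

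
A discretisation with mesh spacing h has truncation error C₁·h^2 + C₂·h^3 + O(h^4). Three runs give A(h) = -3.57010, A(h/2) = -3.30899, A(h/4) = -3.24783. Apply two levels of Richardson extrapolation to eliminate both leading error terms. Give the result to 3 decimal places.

-3.228

First eliminate the h^2 term (factor 2^2 = 4):
  B₁ = (4·(-3.30899) − (-3.57010))/3 = -3.22195
  B₂ = (4·(-3.24783) − (-3.30899))/3 = -3.22744
Then eliminate the h^3 term (factor 2^3 = 8):
  (8·(-3.22744) − (-3.22195))/7 = -3.22822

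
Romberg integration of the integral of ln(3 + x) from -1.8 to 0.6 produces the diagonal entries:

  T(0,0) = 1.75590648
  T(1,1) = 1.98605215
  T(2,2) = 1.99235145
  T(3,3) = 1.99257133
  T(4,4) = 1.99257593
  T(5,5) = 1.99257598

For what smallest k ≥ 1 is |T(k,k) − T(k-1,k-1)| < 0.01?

|T(1,1) − T(0,0)| = 0.23014567 ≥ 0.01
|T(2,2) − T(1,1)| = 0.00629930 < 0.01

k = 2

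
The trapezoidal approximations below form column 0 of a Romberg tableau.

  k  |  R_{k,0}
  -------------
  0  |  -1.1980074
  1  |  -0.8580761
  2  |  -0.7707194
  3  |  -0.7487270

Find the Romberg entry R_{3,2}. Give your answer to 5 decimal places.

Richardson extrapolation on the trapezoidal column (denominator 4−1=3):
R_{2,1} = (4·(-0.7707194) − (-0.8580761)) / 3 = -0.7416005
R_{3,1} = -0.7487270 + (-0.7487270 − (-0.7707194))/3 = -0.7413962
R_{3,2} = (16·(-0.7413962) − (-0.7416005)) / 15 = -0.7413826
(Column j=1 coincides with Simpson's rule on the same nodes.)

-0.74138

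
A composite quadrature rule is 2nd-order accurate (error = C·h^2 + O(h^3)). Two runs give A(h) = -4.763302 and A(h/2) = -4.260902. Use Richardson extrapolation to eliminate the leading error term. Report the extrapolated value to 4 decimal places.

Extrapolated value = (4·A(h/2) − A(h)) / (4 − 1)
= (4·(-4.260902) − (-4.763302)) / 3
= -12.280306 / 3 = -4.093435

-4.0934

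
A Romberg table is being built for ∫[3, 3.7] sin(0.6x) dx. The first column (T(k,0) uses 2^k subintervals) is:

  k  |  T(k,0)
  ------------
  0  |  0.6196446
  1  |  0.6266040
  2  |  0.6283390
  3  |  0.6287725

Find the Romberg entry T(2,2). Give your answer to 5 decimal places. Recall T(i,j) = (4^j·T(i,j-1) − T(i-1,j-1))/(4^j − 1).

0.62892

Richardson extrapolation on the trapezoidal column (denominator 4−1=3):
T(1,1) = 0.6266040 + (0.6266040 − 0.6196446)/3 = 0.6289238
T(2,1) = 0.6283390 + (0.6283390 − 0.6266040)/3 = 0.6289173
T(2,2) = 0.6289173 + (0.6289173 − 0.6289238)/15 = 0.6289169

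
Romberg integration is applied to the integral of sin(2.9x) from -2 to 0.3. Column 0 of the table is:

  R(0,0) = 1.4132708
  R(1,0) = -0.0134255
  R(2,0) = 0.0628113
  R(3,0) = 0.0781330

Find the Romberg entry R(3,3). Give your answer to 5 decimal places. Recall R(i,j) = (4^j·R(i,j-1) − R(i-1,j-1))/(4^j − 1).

0.08221

Richardson extrapolation on the trapezoidal column (denominator 4−1=3):
R(1,1) = (4·(-0.0134255) − 1.4132708) / 3 = -0.4889909
R(2,1) = (4·0.0628113 − (-0.0134255)) / 3 = 0.0882236
R(3,1) = 0.0781330 + (0.0781330 − 0.0628113)/3 = 0.0832402
R(2,2) = (16·0.0882236 − (-0.4889909)) / 15 = 0.1267046
R(3,2) = 0.0832402 + (0.0832402 − 0.0882236)/15 = 0.0829080
R(3,3) = 0.0829080 + (0.0829080 − 0.1267046)/63 = 0.0822128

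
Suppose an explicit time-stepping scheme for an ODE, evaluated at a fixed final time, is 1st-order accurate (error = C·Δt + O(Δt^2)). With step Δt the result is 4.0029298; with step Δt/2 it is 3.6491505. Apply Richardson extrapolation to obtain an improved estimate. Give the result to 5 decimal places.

3.29537

Extrapolated value = (2·A(Δt/2) − A(Δt)) / (2 − 1)
= (2·3.6491505 − 4.0029298) / 1
= 3.2953712 / 1 = 3.2953712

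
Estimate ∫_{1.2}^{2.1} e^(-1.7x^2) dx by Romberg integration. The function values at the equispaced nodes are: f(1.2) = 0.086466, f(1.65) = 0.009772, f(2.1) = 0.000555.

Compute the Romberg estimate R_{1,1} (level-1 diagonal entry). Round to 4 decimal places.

R_{0,0} (trapezoid, 1 panel, h=0.9000): 0.039159
R_{1,0} (trapezoid, 2 panels, h=0.4500): 0.023977
R_{1,1} = 0.023977 + (0.023977 − 0.039159)/3 = 0.018916

0.0189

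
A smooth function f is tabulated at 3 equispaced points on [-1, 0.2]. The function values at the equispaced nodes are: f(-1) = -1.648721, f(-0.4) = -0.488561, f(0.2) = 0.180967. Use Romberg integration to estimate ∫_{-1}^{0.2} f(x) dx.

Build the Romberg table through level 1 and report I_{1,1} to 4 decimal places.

-0.6844

I_{0,0} (trapezoid, 1 panel, h=1.2000): -0.880652
I_{1,0} (trapezoid, 2 panels, h=0.6000): -0.733463
I_{1,1} = -0.733463 + (-0.733463 − (-0.880652))/3 = -0.684400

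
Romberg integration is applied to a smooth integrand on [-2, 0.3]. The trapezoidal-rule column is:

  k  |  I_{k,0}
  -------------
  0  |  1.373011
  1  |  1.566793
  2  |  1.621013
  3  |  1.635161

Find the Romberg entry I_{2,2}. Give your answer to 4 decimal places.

Richardson extrapolation on the trapezoidal column (denominator 4−1=3):
I_{1,1} = (4·1.566793 − 1.373011) / 3 = 1.631387
I_{2,1} = (4·1.621013 − 1.566793) / 3 = 1.639086
I_{2,2} = 1.639086 + (1.639086 − 1.631387)/15 = 1.639599

1.6396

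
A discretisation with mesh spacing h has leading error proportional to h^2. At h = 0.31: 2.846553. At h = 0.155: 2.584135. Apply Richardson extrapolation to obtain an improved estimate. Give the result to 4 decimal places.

The leading error scales as h^2; refining by a factor of 2 reduces it by 2^2 = 4.
Extrapolated value = (4·A(h/2) − A(h)) / (4 − 1)
= (4·2.584135 − 2.846553) / 3
= 7.489987 / 3 = 2.496662

2.4967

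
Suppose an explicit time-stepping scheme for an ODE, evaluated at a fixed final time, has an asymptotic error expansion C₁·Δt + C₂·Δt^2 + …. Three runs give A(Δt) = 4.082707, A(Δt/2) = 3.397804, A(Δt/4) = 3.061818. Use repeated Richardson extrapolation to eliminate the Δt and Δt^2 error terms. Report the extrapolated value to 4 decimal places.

First eliminate the Δt term (factor 2^1 = 2):
  B₁ = (2·3.397804 − 4.082707)/1 = 2.712901
  B₂ = (2·3.061818 − 3.397804)/1 = 2.725832
Then eliminate the Δt^2 term (factor 2^2 = 4):
  (4·2.725832 − 2.712901)/3 = 2.730142

2.7301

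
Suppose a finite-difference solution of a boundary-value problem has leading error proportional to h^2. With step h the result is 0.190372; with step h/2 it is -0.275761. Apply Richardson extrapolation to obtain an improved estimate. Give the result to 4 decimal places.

Extrapolated value = (4·A(h/2) − A(h)) / (4 − 1)
= (4·(-0.275761) − 0.190372) / 3
= -1.293416 / 3 = -0.431139

-0.4311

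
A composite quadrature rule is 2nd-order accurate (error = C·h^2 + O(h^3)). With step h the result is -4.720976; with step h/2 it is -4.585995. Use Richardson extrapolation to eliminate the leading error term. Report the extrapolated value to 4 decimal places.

Extrapolated value = (4·A(h/2) − A(h)) / (4 − 1)
= (4·(-4.585995) − (-4.720976)) / 3
= -13.623004 / 3 = -4.541001

-4.5410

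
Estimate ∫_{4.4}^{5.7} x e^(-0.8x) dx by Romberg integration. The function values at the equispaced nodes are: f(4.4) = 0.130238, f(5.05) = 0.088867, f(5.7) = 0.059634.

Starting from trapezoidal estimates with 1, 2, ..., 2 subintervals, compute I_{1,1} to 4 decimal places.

I_{0,0} (trapezoid, 1 panel, h=1.3000): 0.123417
I_{1,0} (trapezoid, 2 panels, h=0.6500): 0.119472
I_{1,1} = 0.119472 + (0.119472 − 0.123417)/3 = 0.118157

0.1182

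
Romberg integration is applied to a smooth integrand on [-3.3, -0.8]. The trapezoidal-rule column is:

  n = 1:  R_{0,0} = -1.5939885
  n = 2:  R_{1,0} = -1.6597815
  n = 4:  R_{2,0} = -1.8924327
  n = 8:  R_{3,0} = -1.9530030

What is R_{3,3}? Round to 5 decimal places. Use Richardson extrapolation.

-1.97316

Richardson extrapolation on the trapezoidal column (denominator 4−1=3):
R_{1,1} = -1.6597815 + (-1.6597815 − (-1.5939885))/3 = -1.6817125
R_{2,1} = (4·(-1.8924327) − (-1.6597815)) / 3 = -1.9699831
R_{3,1} = (4·(-1.9530030) − (-1.8924327)) / 3 = -1.9731931
R_{2,2} = -1.9699831 + (-1.9699831 − (-1.6817125))/15 = -1.9892011
R_{3,2} = -1.9731931 + (-1.9731931 − (-1.9699831))/15 = -1.9734071
R_{3,3} = (64·(-1.9734071) − (-1.9892011)) / 63 = -1.9731564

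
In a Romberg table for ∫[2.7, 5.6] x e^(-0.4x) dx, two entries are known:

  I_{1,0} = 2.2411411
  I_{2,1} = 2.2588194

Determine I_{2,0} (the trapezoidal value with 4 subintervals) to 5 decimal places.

From I_{2,1} = (4·I_{2,0} − I_{1,0})/3, solve for I_{2,0}:
4·I_{2,0} = 3·2.2588194 + 2.2411411 = 9.0175993
I_{2,0} = 2.2543998

2.25440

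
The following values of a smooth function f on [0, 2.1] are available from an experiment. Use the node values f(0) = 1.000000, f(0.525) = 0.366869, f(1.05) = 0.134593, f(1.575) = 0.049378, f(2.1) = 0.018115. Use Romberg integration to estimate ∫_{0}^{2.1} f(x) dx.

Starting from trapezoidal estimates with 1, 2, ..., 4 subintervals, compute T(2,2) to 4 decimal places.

0.5148

T(0,0) (trapezoid, 1 panel, h=2.1000): 1.069021
T(1,0) (trapezoid, 2 panels, h=1.0500): 0.675833
T(2,0) (trapezoid, 4 panels, h=0.5250): 0.556446
T(1,1) = 0.675833 + (0.675833 − 1.069021)/3 = 0.544770
T(2,1) = 0.556446 + (0.556446 − 0.675833)/3 = 0.516650
T(2,2) = 0.516650 + (0.516650 − 0.544770)/15 = 0.514775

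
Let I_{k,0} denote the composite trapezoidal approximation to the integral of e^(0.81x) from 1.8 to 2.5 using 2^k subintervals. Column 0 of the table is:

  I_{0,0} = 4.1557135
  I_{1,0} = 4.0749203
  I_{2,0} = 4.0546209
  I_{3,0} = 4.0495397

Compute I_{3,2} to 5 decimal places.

4.04785

Richardson extrapolation on the trapezoidal column (denominator 4−1=3):
I_{2,1} = 4.0546209 + (4.0546209 − 4.0749203)/3 = 4.0478544
I_{3,1} = (4·4.0495397 − 4.0546209) / 3 = 4.0478460
I_{3,2} = 4.0478460 + (4.0478460 − 4.0478544)/15 = 4.0478454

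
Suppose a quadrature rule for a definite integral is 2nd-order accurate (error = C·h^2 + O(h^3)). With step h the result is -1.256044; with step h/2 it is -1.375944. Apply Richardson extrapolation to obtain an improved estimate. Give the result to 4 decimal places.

The leading error scales as h^2; refining by a factor of 2 reduces it by 2^2 = 4.
Extrapolated value = (4·A(h/2) − A(h)) / (4 − 1)
= (4·(-1.375944) − (-1.256044)) / 3
= -4.247732 / 3 = -1.415911

-1.4159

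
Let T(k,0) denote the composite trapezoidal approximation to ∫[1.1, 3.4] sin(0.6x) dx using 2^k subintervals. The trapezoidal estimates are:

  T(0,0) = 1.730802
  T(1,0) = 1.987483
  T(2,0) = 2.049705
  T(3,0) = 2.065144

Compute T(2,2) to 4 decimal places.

2.0703

T(1,1) = 1.987483 + (1.987483 − 1.730802)/3 = 2.073043
T(2,1) = (4·2.049705 − 1.987483) / 3 = 2.070446
T(2,2) = (16·2.070446 − 2.073043) / 15 = 2.070273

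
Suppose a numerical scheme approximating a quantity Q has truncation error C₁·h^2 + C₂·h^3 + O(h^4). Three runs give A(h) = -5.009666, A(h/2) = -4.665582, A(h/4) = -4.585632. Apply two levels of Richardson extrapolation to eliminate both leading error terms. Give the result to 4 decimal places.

-4.5601

First eliminate the h^2 term (factor 2^2 = 4):
  B₁ = (4·(-4.665582) − (-5.009666))/3 = -4.550887
  B₂ = (4·(-4.585632) − (-4.665582))/3 = -4.558982
Then eliminate the h^3 term (factor 2^3 = 8):
  (8·(-4.558982) − (-4.550887))/7 = -4.560138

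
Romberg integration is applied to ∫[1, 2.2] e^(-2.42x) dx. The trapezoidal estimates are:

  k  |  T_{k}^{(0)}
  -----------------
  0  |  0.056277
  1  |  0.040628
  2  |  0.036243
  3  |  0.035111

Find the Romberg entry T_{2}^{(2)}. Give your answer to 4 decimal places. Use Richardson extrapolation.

T_{1}^{(1)} = (4·0.040628 − 0.056277) / 3 = 0.035412
T_{2}^{(1)} = 0.036243 + (0.036243 − 0.040628)/3 = 0.034781
T_{2}^{(2)} = 0.034781 + (0.034781 − 0.035412)/15 = 0.034739

0.0347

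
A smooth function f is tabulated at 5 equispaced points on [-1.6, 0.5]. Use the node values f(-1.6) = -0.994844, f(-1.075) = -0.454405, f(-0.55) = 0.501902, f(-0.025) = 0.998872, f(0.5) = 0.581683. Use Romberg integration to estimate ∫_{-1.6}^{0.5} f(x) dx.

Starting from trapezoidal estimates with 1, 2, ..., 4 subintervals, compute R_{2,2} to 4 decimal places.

R_{0,0} (trapezoid, 1 panel, h=2.1000): -0.433819
R_{1,0} (trapezoid, 2 panels, h=1.0500): 0.310088
R_{2,0} (trapezoid, 4 panels, h=0.5250): 0.440889
R_{1,1} = 0.310088 + (0.310088 − (-0.433819))/3 = 0.558057
R_{2,1} = 0.440889 + (0.440889 − 0.310088)/3 = 0.484489
R_{2,2} = 0.484489 + (0.484489 − 0.558057)/15 = 0.479584

0.4796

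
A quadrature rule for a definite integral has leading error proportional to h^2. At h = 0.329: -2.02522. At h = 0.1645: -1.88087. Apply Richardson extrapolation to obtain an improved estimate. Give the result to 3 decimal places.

The leading error scales as h^2; refining by a factor of 2 reduces it by 2^2 = 4.
Extrapolated value = (4·A(h/2) − A(h)) / (4 − 1)
= (4·(-1.88087) − (-2.02522)) / 3
= -5.49826 / 3 = -1.83275

-1.833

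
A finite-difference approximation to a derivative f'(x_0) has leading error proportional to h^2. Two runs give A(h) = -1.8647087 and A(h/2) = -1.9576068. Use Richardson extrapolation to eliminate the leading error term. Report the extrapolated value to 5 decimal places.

The leading error scales as h^2; refining by a factor of 2 reduces it by 2^2 = 4.
Extrapolated value = (4·A(h/2) − A(h)) / (4 − 1)
= (4·(-1.9576068) − (-1.8647087)) / 3
= -5.9657185 / 3 = -1.9885728

-1.98857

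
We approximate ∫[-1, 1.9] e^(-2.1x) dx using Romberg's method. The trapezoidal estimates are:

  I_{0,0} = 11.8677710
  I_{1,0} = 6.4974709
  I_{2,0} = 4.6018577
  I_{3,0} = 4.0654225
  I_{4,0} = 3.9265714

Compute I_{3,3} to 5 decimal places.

3.88042

Richardson extrapolation on the trapezoidal column (denominator 4−1=3):
I_{1,1} = 6.4974709 + (6.4974709 − 11.8677710)/3 = 4.7073709
I_{2,1} = (4·4.6018577 − 6.4974709) / 3 = 3.9699866
I_{3,1} = 4.0654225 + (4.0654225 − 4.6018577)/3 = 3.8866108
I_{2,2} = 3.9699866 + (3.9699866 − 4.7073709)/15 = 3.9208276
I_{3,2} = 3.8866108 + (3.8866108 − 3.9699866)/15 = 3.8810524
I_{3,3} = (64·3.8810524 − 3.9208276) / 63 = 3.8804210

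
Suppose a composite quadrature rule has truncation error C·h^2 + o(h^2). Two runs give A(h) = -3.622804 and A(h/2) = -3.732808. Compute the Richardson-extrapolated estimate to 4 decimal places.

-3.7695

The leading error scales as h^2; refining by a factor of 2 reduces it by 2^2 = 4.
Extrapolated value = (4·A(h/2) − A(h)) / (4 − 1)
= (4·(-3.732808) − (-3.622804)) / 3
= -11.308428 / 3 = -3.769476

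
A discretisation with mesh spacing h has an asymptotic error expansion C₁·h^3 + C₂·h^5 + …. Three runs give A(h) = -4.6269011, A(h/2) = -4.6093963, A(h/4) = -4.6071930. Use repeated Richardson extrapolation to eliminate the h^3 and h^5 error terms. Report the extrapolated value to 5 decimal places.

First eliminate the h^3 term (factor 2^3 = 8):
  B₁ = (8·(-4.6093963) − (-4.6269011))/7 = -4.6068956
  B₂ = (8·(-4.6071930) − (-4.6093963))/7 = -4.6068782
Then eliminate the h^5 term (factor 2^5 = 32):
  (32·(-4.6068782) − (-4.6068956))/31 = -4.6068776

-4.60688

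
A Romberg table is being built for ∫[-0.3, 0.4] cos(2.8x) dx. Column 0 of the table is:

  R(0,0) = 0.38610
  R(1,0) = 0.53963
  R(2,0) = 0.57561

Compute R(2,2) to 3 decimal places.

R(1,1) = 0.53963 + (0.53963 − 0.38610)/3 = 0.59081
R(2,1) = (4·0.57561 − 0.53963) / 3 = 0.58760
R(2,2) = (16·0.58760 − 0.59081) / 15 = 0.58739

0.587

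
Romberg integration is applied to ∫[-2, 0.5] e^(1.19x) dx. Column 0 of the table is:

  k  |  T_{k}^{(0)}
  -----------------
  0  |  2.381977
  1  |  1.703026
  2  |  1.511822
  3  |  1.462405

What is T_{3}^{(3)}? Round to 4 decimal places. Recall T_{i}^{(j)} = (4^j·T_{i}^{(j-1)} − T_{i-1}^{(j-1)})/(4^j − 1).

1.4458

Richardson extrapolation on the trapezoidal column (denominator 4−1=3):
T_{1}^{(1)} = (4·1.703026 − 2.381977) / 3 = 1.476709
T_{2}^{(1)} = (4·1.511822 − 1.703026) / 3 = 1.448087
T_{3}^{(1)} = 1.462405 + (1.462405 − 1.511822)/3 = 1.445933
T_{2}^{(2)} = 1.448087 + (1.448087 − 1.476709)/15 = 1.446179
T_{3}^{(2)} = (16·1.445933 − 1.448087) / 15 = 1.445789
T_{3}^{(3)} = (64·1.445789 − 1.446179) / 63 = 1.445783
(Column j=1 coincides with Simpson's rule on the same nodes.)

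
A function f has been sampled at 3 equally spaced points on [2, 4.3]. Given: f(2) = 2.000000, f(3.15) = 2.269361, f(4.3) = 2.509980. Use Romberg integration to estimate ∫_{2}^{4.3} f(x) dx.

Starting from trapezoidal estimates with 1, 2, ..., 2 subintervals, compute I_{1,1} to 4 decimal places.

5.2085

I_{0,0} (trapezoid, 1 panel, h=2.3000): 5.186477
I_{1,0} (trapezoid, 2 panels, h=1.1500): 5.203004
I_{1,1} = 5.203004 + (5.203004 − 5.186477)/3 = 5.208513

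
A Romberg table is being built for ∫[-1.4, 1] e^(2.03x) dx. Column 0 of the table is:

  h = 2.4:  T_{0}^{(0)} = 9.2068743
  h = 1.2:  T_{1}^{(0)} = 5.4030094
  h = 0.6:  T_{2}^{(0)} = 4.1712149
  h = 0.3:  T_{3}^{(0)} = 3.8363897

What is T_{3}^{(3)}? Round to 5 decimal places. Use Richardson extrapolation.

3.72218

Richardson extrapolation on the trapezoidal column (denominator 4−1=3):
T_{1}^{(1)} = 5.4030094 + (5.4030094 − 9.2068743)/3 = 4.1350544
T_{2}^{(1)} = (4·4.1712149 − 5.4030094) / 3 = 3.7606167
T_{3}^{(1)} = (4·3.8363897 − 4.1712149) / 3 = 3.7247813
T_{2}^{(2)} = (16·3.7606167 − 4.1350544) / 15 = 3.7356542
T_{3}^{(2)} = 3.7247813 + (3.7247813 − 3.7606167)/15 = 3.7223923
T_{3}^{(3)} = 3.7223923 + (3.7223923 − 3.7356542)/63 = 3.7221818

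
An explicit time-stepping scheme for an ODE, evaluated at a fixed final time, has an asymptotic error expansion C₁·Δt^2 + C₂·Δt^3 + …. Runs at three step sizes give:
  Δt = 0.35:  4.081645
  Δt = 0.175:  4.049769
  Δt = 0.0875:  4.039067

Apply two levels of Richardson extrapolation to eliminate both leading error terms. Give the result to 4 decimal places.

4.0350

First eliminate the Δt^2 term (factor 2^2 = 4):
  B₁ = (4·4.049769 − 4.081645)/3 = 4.039144
  B₂ = (4·4.039067 − 4.049769)/3 = 4.035500
Then eliminate the Δt^3 term (factor 2^3 = 8):
  (8·4.035500 − 4.039144)/7 = 4.034979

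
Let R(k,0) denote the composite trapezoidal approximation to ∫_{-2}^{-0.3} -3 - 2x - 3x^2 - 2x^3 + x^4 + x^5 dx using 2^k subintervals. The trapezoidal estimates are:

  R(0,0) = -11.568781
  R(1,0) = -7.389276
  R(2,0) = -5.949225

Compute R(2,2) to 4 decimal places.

R(1,1) = -7.389276 + (-7.389276 − (-11.568781))/3 = -5.996108
R(2,1) = -5.949225 + (-5.949225 − (-7.389276))/3 = -5.469208
R(2,2) = -5.469208 + (-5.469208 − (-5.996108))/15 = -5.434081
(Column j=1 coincides with Simpson's rule on the same nodes.)

-5.4341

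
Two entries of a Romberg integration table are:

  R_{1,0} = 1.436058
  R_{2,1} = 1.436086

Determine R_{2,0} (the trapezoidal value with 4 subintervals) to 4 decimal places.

From R_{2,1} = (4·R_{2,0} − R_{1,0})/3, solve for R_{2,0}:
4·R_{2,0} = 3·1.436086 + 1.436058 = 5.744316
R_{2,0} = 1.436079

1.4361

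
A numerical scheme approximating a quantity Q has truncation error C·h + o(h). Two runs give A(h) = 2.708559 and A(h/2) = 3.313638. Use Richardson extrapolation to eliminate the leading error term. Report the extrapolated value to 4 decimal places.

3.9187

Extrapolated value = (2·A(h/2) − A(h)) / (2 − 1)
= (2·3.313638 − 2.708559) / 1
= 3.918717 / 1 = 3.918717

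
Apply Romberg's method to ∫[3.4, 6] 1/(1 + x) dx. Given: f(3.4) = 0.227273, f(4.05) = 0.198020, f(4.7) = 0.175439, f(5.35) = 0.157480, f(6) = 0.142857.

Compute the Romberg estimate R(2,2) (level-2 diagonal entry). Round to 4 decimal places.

0.4643

R(0,0) (trapezoid, 1 panel, h=2.6000): 0.481169
R(1,0) (trapezoid, 2 panels, h=1.3000): 0.468655
R(2,0) (trapezoid, 4 panels, h=0.6500): 0.465403
R(1,1) = 0.468655 + (0.468655 − 0.481169)/3 = 0.464484
R(2,1) = 0.465403 + (0.465403 − 0.468655)/3 = 0.464319
R(2,2) = 0.464319 + (0.464319 − 0.464484)/15 = 0.464308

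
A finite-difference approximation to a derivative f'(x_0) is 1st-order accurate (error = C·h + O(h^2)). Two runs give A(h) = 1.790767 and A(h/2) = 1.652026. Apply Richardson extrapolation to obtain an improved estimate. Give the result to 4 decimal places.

1.5133

The leading error scales as h; refining by a factor of 2 reduces it by 2^1 = 2.
Extrapolated value = (2·A(h/2) − A(h)) / (2 − 1)
= (2·1.652026 − 1.790767) / 1
= 1.513285 / 1 = 1.513285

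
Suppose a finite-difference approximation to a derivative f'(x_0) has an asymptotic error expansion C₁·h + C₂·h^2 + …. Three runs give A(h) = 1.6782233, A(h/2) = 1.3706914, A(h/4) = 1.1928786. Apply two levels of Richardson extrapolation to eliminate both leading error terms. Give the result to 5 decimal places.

First eliminate the h term (factor 2^1 = 2):
  B₁ = (2·1.3706914 − 1.6782233)/1 = 1.0631595
  B₂ = (2·1.1928786 − 1.3706914)/1 = 1.0150658
Then eliminate the h^2 term (factor 2^2 = 4):
  (4·1.0150658 − 1.0631595)/3 = 0.9990346

0.99903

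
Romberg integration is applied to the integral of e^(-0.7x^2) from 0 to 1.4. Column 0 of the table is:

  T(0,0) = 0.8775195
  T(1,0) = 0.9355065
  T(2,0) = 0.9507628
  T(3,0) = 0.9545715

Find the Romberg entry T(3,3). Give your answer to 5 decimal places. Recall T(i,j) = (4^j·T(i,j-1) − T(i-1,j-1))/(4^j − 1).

Richardson extrapolation on the trapezoidal column (denominator 4−1=3):
T(1,1) = 0.9355065 + (0.9355065 − 0.8775195)/3 = 0.9548355
T(2,1) = (4·0.9507628 − 0.9355065) / 3 = 0.9558482
T(3,1) = (4·0.9545715 − 0.9507628) / 3 = 0.9558411
T(2,2) = 0.9558482 + (0.9558482 − 0.9548355)/15 = 0.9559157
T(3,2) = (16·0.9558411 − 0.9558482) / 15 = 0.9558406
T(3,3) = 0.9558406 + (0.9558406 − 0.9559157)/63 = 0.9558394

0.95584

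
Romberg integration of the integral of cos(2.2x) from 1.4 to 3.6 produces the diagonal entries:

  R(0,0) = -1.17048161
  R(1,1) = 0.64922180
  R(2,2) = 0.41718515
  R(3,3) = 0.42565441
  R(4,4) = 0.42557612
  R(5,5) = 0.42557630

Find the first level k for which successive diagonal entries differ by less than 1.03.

|R(1,1) − R(0,0)| = 1.81970341 ≥ 1.03
|R(2,2) − R(1,1)| = 0.23203665 < 1.03

k = 2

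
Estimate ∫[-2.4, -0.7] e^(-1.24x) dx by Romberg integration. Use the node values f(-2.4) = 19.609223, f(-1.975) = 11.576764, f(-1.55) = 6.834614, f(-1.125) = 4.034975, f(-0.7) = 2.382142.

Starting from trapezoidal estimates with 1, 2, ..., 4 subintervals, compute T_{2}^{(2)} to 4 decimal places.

13.8934

T_{0}^{(0)} (trapezoid, 1 panel, h=1.7000): 18.692660
T_{1}^{(0)} (trapezoid, 2 panels, h=0.8500): 15.155752
T_{2}^{(0)} (trapezoid, 4 panels, h=0.4250): 14.212865
T_{1}^{(1)} = 15.155752 + (15.155752 − 18.692660)/3 = 13.976783
T_{2}^{(1)} = 14.212865 + (14.212865 − 15.155752)/3 = 13.898569
T_{2}^{(2)} = 13.898569 + (13.898569 − 13.976783)/15 = 13.893355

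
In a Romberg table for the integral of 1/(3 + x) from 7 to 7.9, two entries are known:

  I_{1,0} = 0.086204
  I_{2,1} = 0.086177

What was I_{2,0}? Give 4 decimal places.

0.0862

From I_{2,1} = (4·I_{2,0} − I_{1,0})/3, solve for I_{2,0}:
4·I_{2,0} = 3·0.086177 + 0.086204 = 0.344735
I_{2,0} = 0.086184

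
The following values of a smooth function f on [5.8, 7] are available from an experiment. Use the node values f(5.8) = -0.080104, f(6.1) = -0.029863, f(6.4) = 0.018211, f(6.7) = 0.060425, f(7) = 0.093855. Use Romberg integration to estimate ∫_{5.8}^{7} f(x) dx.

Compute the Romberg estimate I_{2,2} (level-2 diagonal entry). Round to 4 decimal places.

0.0172

I_{0,0} (trapezoid, 1 panel, h=1.2000): 0.008251
I_{1,0} (trapezoid, 2 panels, h=0.6000): 0.015052
I_{2,0} (trapezoid, 4 panels, h=0.3000): 0.016695
I_{1,1} = 0.015052 + (0.015052 − 0.008251)/3 = 0.017319
I_{2,1} = 0.016695 + (0.016695 − 0.015052)/3 = 0.017243
I_{2,2} = 0.017243 + (0.017243 − 0.017319)/15 = 0.017238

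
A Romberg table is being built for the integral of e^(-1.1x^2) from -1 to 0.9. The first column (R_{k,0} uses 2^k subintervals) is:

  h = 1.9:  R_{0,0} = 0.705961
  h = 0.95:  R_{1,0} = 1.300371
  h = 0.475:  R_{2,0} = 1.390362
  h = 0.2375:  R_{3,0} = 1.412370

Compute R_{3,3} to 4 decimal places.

1.4197

Richardson extrapolation on the trapezoidal column (denominator 4−1=3):
R_{1,1} = (4·1.300371 − 0.705961) / 3 = 1.498508
R_{2,1} = 1.390362 + (1.390362 − 1.300371)/3 = 1.420359
R_{3,1} = (4·1.412370 − 1.390362) / 3 = 1.419706
R_{2,2} = 1.420359 + (1.420359 − 1.498508)/15 = 1.415149
R_{3,2} = 1.419706 + (1.419706 − 1.420359)/15 = 1.419662
R_{3,3} = (64·1.419662 − 1.415149) / 63 = 1.419734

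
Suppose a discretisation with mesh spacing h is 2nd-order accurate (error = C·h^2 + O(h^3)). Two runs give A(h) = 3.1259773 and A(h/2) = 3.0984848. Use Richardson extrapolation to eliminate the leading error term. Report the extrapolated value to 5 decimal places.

Extrapolated value = (4·A(h/2) − A(h)) / (4 − 1)
= (4·3.0984848 − 3.1259773) / 3
= 9.2679619 / 3 = 3.0893206

3.08932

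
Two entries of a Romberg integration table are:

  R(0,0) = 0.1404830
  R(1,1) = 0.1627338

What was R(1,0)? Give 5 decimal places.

From R(1,1) = (4·R(1,0) − R(0,0))/3, solve for R(1,0):
4·R(1,0) = 3·0.1627338 + 0.1404830 = 0.6286844
R(1,0) = 0.1571711

0.15717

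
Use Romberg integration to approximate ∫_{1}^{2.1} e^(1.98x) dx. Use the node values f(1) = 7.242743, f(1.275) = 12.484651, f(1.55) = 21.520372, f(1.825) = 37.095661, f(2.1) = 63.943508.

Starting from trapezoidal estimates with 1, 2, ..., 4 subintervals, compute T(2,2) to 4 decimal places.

T(0,0) (trapezoid, 1 panel, h=1.1000): 39.152438
T(1,0) (trapezoid, 2 panels, h=0.5500): 31.412424
T(2,0) (trapezoid, 4 panels, h=0.2750): 29.340798
T(1,1) = 31.412424 + (31.412424 − 39.152438)/3 = 28.832419
T(2,1) = 29.340798 + (29.340798 − 31.412424)/3 = 28.650256
T(2,2) = 28.650256 + (28.650256 − 28.832419)/15 = 28.638112

28.6381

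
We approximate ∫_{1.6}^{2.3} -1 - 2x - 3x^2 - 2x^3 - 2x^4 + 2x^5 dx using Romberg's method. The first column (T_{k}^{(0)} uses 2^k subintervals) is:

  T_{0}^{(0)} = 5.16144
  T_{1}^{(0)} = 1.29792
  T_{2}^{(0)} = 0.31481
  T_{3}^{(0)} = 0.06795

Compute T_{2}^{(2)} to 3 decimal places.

-0.014

Richardson extrapolation on the trapezoidal column (denominator 4−1=3):
T_{1}^{(1)} = 1.29792 + (1.29792 − 5.16144)/3 = 0.01008
T_{2}^{(1)} = (4·0.31481 − 1.29792) / 3 = -0.01289
T_{2}^{(2)} = -0.01289 + (-0.01289 − 0.01008)/15 = -0.01442
(Column j=1 coincides with Simpson's rule on the same nodes.)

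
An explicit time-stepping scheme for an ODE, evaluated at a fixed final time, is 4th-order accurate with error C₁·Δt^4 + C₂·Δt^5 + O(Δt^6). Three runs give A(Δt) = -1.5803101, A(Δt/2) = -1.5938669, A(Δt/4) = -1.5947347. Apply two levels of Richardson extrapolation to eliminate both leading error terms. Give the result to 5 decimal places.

First eliminate the Δt^4 term (factor 2^4 = 16):
  B₁ = (16·(-1.5938669) − (-1.5803101))/15 = -1.5947707
  B₂ = (16·(-1.5947347) − (-1.5938669))/15 = -1.5947926
Then eliminate the Δt^5 term (factor 2^5 = 32):
  (32·(-1.5947926) − (-1.5947707))/31 = -1.5947933

-1.59479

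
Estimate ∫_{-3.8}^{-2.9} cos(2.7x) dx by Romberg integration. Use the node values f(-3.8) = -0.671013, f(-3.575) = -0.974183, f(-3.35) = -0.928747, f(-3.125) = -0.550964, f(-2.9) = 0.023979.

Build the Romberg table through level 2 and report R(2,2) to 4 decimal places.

-0.6448

R(0,0) (trapezoid, 1 panel, h=0.9000): -0.291165
R(1,0) (trapezoid, 2 panels, h=0.4500): -0.563519
R(2,0) (trapezoid, 4 panels, h=0.2250): -0.624917
R(1,1) = -0.563519 + (-0.563519 − (-0.291165))/3 = -0.654304
R(2,1) = -0.624917 + (-0.624917 − (-0.563519))/3 = -0.645383
R(2,2) = -0.645383 + (-0.645383 − (-0.654304))/15 = -0.644788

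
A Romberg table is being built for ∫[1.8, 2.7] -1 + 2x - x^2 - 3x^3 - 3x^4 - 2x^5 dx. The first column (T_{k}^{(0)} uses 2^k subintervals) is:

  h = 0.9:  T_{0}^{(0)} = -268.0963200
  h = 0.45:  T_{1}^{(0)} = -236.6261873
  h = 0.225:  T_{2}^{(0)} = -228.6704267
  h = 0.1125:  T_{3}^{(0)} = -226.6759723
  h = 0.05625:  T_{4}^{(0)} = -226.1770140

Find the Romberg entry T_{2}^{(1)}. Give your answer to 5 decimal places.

Richardson extrapolation on the trapezoidal column (denominator 4−1=3):
T_{2}^{(1)} = -228.6704267 + (-228.6704267 − (-236.6261873))/3 = -226.0185065

-226.01851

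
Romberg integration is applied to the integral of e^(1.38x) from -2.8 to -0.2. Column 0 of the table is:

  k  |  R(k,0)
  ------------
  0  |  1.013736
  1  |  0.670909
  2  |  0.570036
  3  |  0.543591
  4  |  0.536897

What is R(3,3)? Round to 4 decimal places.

Richardson extrapolation on the trapezoidal column (denominator 4−1=3):
R(1,1) = 0.670909 + (0.670909 − 1.013736)/3 = 0.556633
R(2,1) = (4·0.570036 − 0.670909) / 3 = 0.536412
R(3,1) = 0.543591 + (0.543591 − 0.570036)/3 = 0.534776
R(2,2) = 0.536412 + (0.536412 − 0.556633)/15 = 0.535064
R(3,2) = (16·0.534776 − 0.536412) / 15 = 0.534667
R(3,3) = 0.534667 + (0.534667 − 0.535064)/63 = 0.534661
(Column j=1 coincides with Simpson's rule on the same nodes.)

0.5347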